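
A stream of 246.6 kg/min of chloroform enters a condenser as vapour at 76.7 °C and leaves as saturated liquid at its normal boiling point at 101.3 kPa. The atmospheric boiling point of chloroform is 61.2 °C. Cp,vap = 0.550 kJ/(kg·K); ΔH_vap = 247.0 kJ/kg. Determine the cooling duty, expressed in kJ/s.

vapour 76.7→61.2 °C: -8.525 kJ/kg
condensation at 61.2 °C: -247 kJ/kg
Δh = -8.525 + -247 = -255.53 kJ/kg
Q = ṁ·Δh = 246.6 kg/min × -255.53 kJ/kg = -63012 kJ/min
|Q| = 1050.2 kW

Q_c = 1050 kJ/s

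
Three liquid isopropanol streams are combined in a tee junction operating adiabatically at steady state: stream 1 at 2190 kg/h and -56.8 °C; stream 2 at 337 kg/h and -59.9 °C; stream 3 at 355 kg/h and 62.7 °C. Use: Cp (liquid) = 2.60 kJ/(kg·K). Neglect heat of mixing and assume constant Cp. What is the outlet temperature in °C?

No heat crosses the boundary, so H_out = H_in.
T_out = Σ ṁᵢCp,ᵢTᵢ / Σ ṁᵢCp,ᵢ
      = -318030 / 7493.2 = -42.443 °C

T_out = -42.4 °C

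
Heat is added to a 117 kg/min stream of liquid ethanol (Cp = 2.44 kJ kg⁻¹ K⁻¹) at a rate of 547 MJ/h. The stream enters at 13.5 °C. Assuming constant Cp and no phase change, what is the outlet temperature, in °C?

Q = 547 MJ/h = 9116.7 kJ/min
ΔT = Q/(ṁ·Cp) = 9116.7/(117×2.44) = 31.935 K
T_out = 13.5 + 31.935 = 45.435 °C

T_out = 45.4 °C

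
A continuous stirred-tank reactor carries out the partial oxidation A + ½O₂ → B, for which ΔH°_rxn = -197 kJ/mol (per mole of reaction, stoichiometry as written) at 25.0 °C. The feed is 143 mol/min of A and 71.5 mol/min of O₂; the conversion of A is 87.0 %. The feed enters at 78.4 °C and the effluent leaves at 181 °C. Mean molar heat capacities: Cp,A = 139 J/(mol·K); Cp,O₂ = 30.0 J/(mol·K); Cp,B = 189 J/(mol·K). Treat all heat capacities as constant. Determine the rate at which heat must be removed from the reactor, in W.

Extent of reaction ξ = 0.870 × 143 = 124.41 mol/min
Reaction term: ξ·ΔH°_rxn = 124.41 × -197 = -24509 kJ/min
Sensible, feed 78.4→25 °C: -1176 kJ/min
Outlet flows (mol/min): A 18.59, O₂ 9.295, B 124.41
Sensible, products 25→181 °C: 4114.7 kJ/min
Q = ΔH = -21570 kJ/min = -359.5 kW
Heat removed = 359500 W

Q_out = 360000 W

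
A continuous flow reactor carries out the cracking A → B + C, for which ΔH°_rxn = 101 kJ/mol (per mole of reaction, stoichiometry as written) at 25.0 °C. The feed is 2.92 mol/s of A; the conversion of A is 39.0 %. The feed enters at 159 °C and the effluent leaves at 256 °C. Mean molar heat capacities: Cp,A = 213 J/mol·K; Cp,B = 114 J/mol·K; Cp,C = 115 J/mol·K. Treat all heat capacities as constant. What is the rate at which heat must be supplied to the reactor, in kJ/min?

Extent of reaction ξ = 0.390 × 2.92 = 1.1388 mol/s
Reaction term: ξ·ΔH°_rxn = 1.1388 × 101 = 115.02 kJ/s
Sensible, feed 159→25 °C: -83.343 kJ/s
Outlet flows (mol/s): A 1.7812, B 1.1388, C 1.1388
Sensible, products 25→256 °C: 147.88 kJ/s
Q = ΔH = 179.56 kJ/s = 179.56 kW
Heat supplied = 10773 kJ/min

Q_in = 10800 kJ/min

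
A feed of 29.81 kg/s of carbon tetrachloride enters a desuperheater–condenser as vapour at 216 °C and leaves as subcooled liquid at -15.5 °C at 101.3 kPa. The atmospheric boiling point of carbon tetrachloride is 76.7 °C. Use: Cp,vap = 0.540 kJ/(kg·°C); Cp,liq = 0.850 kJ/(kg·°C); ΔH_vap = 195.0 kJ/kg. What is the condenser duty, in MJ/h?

Q_c = 37400 MJ/h

vapour 216→76.7 °C: -75.222 kJ/kg
condensation at 76.7 °C: -195 kJ/kg
liquid 76.7→-15.5 °C: -78.37 kJ/kg
Δh = -75.222 + -195 + -78.37 = -348.59 kJ/kg
Q = ṁ·Δh = 29.81 kg/s × -348.59 kJ/kg = -10392 kJ/s
|Q| = 10392 kW = 37409 MJ/h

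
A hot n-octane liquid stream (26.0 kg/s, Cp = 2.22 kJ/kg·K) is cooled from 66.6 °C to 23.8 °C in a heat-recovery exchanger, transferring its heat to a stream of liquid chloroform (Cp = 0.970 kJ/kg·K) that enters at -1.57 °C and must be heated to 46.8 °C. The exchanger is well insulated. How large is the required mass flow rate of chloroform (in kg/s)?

ṁ_c = 52.7 kg/s

Heat released by hot stream: Q = 26.0 × 2.22 × (66.6 − 23.8) = 2470.4 kJ/s
Energy balance on cold side (adiabatic exchanger): Q = ṁ_c·Cp_c·(T_c,out − T_c,in)
ṁ_c = 2470.4 / [0.970 × (46.8 − -1.57)] = 52.653 kg/s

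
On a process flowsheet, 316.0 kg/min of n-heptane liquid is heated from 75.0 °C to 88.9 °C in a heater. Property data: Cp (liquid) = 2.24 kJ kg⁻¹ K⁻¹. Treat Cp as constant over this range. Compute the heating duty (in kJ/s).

Q = 164 kJ/s

Q = ṁ·Cp·ΔT = 316.0 × 2.24 × (88.9 − 75.0) = 9839 kJ/min
Converting: 9839 / 60 s = 163.98 kW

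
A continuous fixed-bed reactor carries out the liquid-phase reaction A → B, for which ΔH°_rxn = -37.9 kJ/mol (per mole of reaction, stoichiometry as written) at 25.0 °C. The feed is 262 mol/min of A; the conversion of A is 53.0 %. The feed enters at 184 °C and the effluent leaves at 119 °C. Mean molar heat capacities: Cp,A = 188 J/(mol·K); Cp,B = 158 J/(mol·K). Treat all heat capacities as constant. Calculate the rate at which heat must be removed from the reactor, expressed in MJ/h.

Extent of reaction ξ = 0.530 × 262 = 138.86 mol/min
Reaction term: ξ·ΔH°_rxn = 138.86 × -37.9 = -5262.8 kJ/min
Sensible, feed 184→25 °C: -7831.7 kJ/min
Outlet flows (mol/min): A 123.14, B 138.86
Sensible, products 25→119 °C: 4238.5 kJ/min
Q = ΔH = -8856 kJ/min = -147.6 kW
Heat removed = 531.36 MJ/h

Q_out = 531 MJ/h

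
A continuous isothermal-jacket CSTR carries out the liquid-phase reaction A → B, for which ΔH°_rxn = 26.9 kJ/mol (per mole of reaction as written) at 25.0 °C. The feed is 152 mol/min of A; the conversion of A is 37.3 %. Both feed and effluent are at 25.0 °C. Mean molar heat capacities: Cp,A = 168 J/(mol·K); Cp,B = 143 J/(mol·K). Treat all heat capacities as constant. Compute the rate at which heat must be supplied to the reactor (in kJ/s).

Q_in = 25.4 kJ/s

Extent of reaction ξ = 0.373 × 152 = 56.696 mol/min
Reaction term: ξ·ΔH°_rxn = 56.696 × 26.9 = 1525.1 kJ/min
Q = ΔH = 1525.1 kJ/min = 25.419 kW
Heat supplied = 25.419 kJ/s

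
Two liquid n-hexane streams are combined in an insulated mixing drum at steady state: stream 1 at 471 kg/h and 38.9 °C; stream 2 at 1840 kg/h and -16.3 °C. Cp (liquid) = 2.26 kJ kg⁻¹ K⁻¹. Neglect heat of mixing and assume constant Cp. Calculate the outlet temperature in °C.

No heat crosses the boundary, so H_out = H_in.
T_out = Σ ṁᵢCp,ᵢTᵢ / Σ ṁᵢCp,ᵢ
      = -26374 / 5222.9 = -5.0498 °C

T_out = -5.05 °C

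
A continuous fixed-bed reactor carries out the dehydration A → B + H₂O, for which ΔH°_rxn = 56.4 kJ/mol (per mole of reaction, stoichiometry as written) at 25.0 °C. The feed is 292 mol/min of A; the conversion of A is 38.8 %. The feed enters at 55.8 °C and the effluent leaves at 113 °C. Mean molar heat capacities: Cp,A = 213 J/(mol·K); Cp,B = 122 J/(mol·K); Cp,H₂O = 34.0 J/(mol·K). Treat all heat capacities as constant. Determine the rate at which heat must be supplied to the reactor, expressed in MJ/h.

Extent of reaction ξ = 0.388 × 292 = 113.3 mol/min
Reaction term: ξ·ΔH°_rxn = 113.3 × 56.4 = 6389.9 kJ/min
Sensible, feed 55.8→25 °C: -1915.6 kJ/min
Outlet flows (mol/min): A 178.7, B 113.3, H₂O 113.3
Sensible, products 25→113 °C: 4905 kJ/min
Q = ΔH = 9379.2 kJ/min = 156.32 kW
Heat supplied = 562.75 MJ/h

Q_in = 563 MJ/h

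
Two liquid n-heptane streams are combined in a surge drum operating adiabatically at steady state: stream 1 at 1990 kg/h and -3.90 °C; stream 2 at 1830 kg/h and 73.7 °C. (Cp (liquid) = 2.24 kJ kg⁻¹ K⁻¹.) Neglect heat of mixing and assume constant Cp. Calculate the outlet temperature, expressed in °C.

T_out = 33.3 °C

Energy balance with Q = 0: Σ ṁᵢCp,ᵢ(T_out − Tᵢ) = 0
Σ ṁᵢCp,ᵢTᵢ = 1990×2.24×-3.90 + 1830×2.24×73.7 = 284730
Σ ṁᵢCp,ᵢ = 1990×2.24 + 1830×2.24 = 8556.8
T_out = 284730 / 8556.8 = 33.275 °C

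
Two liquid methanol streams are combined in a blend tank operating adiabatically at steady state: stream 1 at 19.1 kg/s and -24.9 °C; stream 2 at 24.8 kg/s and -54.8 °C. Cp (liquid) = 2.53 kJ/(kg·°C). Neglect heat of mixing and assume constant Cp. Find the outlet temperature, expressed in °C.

T_out = -41.8 °C

No heat crosses the boundary, so H_out = H_in.
Σ ṁᵢCp,ᵢTᵢ = 19.1×2.53×-24.9 + 24.8×2.53×-54.8 = -4641.6
Σ ṁᵢCp,ᵢ = 19.1×2.53 + 24.8×2.53 = 111.07
T_out = -4641.6 / 111.07 = -41.791 °C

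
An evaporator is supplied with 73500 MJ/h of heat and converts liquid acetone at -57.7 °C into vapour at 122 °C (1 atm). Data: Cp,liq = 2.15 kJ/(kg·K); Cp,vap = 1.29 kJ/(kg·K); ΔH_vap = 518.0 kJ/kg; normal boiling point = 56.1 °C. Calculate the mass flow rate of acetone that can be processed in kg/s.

Δh = 2.15×(56.1−-57.7) + 518.0 + 1.29×(122−56.1) = 847.68 kJ/kg
Q = 73500 MJ/h = 20417 kJ/s = 20417 kJ/s
ṁ = Q/Δh = 20417 / 847.68 = 24.085 kg/s

ṁ = 24.1 kg/s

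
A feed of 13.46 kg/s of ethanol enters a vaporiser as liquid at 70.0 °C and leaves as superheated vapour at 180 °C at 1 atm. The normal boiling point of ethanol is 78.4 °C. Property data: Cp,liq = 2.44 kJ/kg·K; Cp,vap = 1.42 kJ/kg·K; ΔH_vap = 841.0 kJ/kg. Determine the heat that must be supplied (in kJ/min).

liquid 70.0→78.4 °C: 20.496 kJ/kg
vaporisation at 78.4 °C: 841 kJ/kg
vapour 78.4→180 °C: 144.27 kJ/kg
Δh = 20.496 + 841 + 144.27 = 1005.8 kJ/kg
Q = ṁ·Δh = 13.46 kg/s × 1005.8 kJ/kg = 13538 kJ/s
|Q| = 13538 kW = 812260 kJ/min

Q = 812000 kJ/min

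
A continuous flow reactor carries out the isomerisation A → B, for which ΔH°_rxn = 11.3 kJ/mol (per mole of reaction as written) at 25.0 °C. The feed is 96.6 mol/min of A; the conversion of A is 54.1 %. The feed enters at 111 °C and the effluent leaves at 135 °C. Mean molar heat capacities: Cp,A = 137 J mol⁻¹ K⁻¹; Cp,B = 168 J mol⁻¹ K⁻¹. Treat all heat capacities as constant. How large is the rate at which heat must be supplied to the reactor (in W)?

Extent of reaction ξ = 0.541 × 96.6 = 52.261 mol/min
Reaction term: ξ·ΔH°_rxn = 52.261 × 11.3 = 590.54 kJ/min
Sensible, feed 111→25 °C: -1138.1 kJ/min
Outlet flows (mol/min): A 44.339, B 52.261
Sensible, products 25→135 °C: 1634 kJ/min
Q = ΔH = 1086.4 kJ/min = 18.106 kW
Heat supplied = 18106 W

Q_in = 18100 W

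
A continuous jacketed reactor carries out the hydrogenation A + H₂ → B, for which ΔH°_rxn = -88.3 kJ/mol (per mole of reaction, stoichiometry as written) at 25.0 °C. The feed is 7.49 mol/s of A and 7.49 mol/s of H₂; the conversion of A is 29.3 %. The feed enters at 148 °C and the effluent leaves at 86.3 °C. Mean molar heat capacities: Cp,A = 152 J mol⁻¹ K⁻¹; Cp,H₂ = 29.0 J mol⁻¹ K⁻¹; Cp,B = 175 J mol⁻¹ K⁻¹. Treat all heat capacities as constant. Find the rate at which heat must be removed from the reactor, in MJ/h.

Extent of reaction ξ = 0.293 × 7.49 = 2.1946 mol/s
Reaction term: ξ·ΔH°_rxn = 2.1946 × -88.3 = -193.78 kJ/s
Sensible, feed 148→25 °C: -166.75 kJ/s
Outlet flows (mol/s): A 5.2954, H₂ 5.2954, B 2.1946
Sensible, products 25→86.3 °C: 82.297 kJ/s
Q = ΔH = -278.23 kJ/s = -278.23 kW
Heat removed = 1001.6 MJ/h

Q_out = 1000 MJ/h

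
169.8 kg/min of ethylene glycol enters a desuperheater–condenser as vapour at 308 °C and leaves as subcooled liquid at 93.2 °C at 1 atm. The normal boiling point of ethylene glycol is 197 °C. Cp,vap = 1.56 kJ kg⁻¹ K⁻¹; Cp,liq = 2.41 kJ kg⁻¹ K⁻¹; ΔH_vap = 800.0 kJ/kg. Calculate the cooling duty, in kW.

Q_c = 3460 kW

vapour 308→197 °C: -173.16 kJ/kg
condensation at 197 °C: -800 kJ/kg
liquid 197→93.2 °C: -250.16 kJ/kg
Δh = -173.16 + -800 + -250.16 = -1223.3 kJ/kg
Q = ṁ·Δh = 169.8 kg/min × -1223.3 kJ/kg = -207720 kJ/min
|Q| = 3462 kW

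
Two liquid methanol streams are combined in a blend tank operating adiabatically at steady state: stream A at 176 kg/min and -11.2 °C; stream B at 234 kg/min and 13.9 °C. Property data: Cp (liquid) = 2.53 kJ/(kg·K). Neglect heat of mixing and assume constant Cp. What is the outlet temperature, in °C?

Adiabatic, steady state ⇒ Σ ṁᵢCp,ᵢ(T_out − Tᵢ) = 0
T_out = Σ ṁᵢCp,ᵢTᵢ / Σ ṁᵢCp,ᵢ
      = 3241.9 / 1037.3 = 3.1254 °C

T_out = 3.13 °C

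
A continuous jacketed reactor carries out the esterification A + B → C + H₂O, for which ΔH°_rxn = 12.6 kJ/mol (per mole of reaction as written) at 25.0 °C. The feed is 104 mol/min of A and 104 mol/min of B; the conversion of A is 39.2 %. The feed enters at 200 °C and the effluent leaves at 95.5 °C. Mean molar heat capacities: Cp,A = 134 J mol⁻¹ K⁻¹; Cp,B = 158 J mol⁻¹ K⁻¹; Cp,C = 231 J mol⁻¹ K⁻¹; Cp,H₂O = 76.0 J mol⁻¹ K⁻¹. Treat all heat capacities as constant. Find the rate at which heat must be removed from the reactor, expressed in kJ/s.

Q_out = 43.6 kJ/s

Extent of reaction ξ = 0.392 × 104 = 40.768 mol/min
Reaction term: ξ·ΔH°_rxn = 40.768 × 12.6 = 513.68 kJ/min
Sensible, feed 200→25 °C: -5314.4 kJ/min
Outlet flows (mol/min): A 63.232, B 63.232, C 40.768, H₂O 40.768
Sensible, products 25→95.5 °C: 2184.1 kJ/min
Q = ΔH = -2616.7 kJ/min = -43.611 kW
Heat removed = 43.611 kJ/s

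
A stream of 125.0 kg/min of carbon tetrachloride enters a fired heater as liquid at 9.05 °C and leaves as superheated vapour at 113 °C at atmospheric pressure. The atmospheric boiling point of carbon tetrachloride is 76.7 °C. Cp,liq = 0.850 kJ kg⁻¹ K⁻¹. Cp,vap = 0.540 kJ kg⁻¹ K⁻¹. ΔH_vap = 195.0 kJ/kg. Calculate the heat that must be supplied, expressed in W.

Q = 567000 W

liquid 9.05→76.7 °C: 57.503 kJ/kg
vaporisation at 76.7 °C: 195 kJ/kg
vapour 76.7→113 °C: 19.602 kJ/kg
Δh = 57.503 + 195 + 19.602 = 272.1 kJ/kg
Q = ṁ·Δh = 125.0 kg/min × 272.1 kJ/kg = 34013 kJ/min
|Q| = 566.88 kW = 566880 W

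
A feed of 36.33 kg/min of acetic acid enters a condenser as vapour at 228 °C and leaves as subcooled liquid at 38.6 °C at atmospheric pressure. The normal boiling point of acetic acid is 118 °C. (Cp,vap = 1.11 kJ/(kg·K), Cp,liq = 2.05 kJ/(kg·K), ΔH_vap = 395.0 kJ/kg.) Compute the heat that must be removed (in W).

vapour 228→118 °C: -122.1 kJ/kg
condensation at 118 °C: -395 kJ/kg
liquid 118→38.6 °C: -162.77 kJ/kg
Δh = -122.1 + -395 + -162.77 = -679.87 kJ/kg
Q = ṁ·Δh = 36.33 kg/min × -679.87 kJ/kg = -24700 kJ/min
|Q| = 411.66 kW = 411660 W

Q_c = 412000 W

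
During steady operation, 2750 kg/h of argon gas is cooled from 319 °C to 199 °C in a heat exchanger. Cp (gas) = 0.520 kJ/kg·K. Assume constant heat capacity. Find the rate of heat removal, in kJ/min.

Q = ṁ·Cp·ΔT = 2750 × 0.520 × (199 − 319) = -171600 kJ/h
Converting: 171600 / 3600 s = 47.667 kW
Cooling duty = 2860 kJ/min

Q_c = 2860 kJ/min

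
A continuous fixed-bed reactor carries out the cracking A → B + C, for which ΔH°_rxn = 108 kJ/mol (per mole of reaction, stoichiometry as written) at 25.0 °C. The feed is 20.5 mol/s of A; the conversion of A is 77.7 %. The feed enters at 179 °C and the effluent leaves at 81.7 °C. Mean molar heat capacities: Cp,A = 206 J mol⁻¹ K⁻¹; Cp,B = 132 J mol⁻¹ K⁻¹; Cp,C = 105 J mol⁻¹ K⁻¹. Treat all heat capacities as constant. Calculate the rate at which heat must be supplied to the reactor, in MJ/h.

Q_in = 4810 MJ/h

Extent of reaction ξ = 0.777 × 20.5 = 15.928 mol/s
Reaction term: ξ·ΔH°_rxn = 15.928 × 108 = 1720.3 kJ/s
Sensible, feed 179→25 °C: -650.34 kJ/s
Outlet flows (mol/s): A 4.5715, B 15.928, C 15.928
Sensible, products 25→81.7 °C: 267.44 kJ/s
Q = ΔH = 1337.4 kJ/s = 1337.4 kW
Heat supplied = 4814.6 MJ/h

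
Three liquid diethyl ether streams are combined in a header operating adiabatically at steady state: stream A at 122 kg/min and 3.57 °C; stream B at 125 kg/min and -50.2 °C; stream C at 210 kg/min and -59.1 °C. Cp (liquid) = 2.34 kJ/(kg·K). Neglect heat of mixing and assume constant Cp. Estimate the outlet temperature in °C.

No heat crosses the boundary, so H_out = H_in.
Σ ṁᵢCp,ᵢTᵢ = 122×2.34×3.57 + 125×2.34×-50.2 + 210×2.34×-59.1 = -42706
Σ ṁᵢCp,ᵢ = 122×2.34 + 125×2.34 + 210×2.34 = 1069.4
T_out = -42706 / 1069.4 = -39.935 °C

T_out = -39.9 °C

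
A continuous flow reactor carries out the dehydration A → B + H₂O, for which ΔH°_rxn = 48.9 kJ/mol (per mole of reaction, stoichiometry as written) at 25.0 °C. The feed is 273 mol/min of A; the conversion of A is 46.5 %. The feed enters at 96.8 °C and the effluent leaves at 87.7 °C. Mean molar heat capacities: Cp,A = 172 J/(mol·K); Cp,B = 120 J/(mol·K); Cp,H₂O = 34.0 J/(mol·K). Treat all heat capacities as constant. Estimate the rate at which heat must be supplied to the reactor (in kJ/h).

Q_in = 338000 kJ/h

Extent of reaction ξ = 0.465 × 273 = 126.95 mol/min
Reaction term: ξ·ΔH°_rxn = 126.95 × 48.9 = 6207.6 kJ/min
Sensible, feed 96.8→25 °C: -3371.4 kJ/min
Outlet flows (mol/min): A 146.06, B 126.95, H₂O 126.95
Sensible, products 25→87.7 °C: 2800.9 kJ/min
Q = ΔH = 5637 kJ/min = 93.951 kW
Heat supplied = 338220 kJ/h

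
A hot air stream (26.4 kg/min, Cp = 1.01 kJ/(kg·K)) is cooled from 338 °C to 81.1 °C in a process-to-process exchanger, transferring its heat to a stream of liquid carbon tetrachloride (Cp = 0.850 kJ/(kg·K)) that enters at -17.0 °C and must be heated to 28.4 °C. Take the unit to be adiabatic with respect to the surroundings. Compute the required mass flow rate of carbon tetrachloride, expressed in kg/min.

Heat released by hot stream: Q = 26.4 × 1.01 × (338 − 81.1) = 6850 kJ/min
Energy balance on cold side (adiabatic exchanger): Q = ṁ_c·Cp_c·(T_c,out − T_c,in)
ṁ_c = 6850 / [0.850 × (28.4 − -17.0)] = 177.51 kg/min

ṁ_c = 178 kg/min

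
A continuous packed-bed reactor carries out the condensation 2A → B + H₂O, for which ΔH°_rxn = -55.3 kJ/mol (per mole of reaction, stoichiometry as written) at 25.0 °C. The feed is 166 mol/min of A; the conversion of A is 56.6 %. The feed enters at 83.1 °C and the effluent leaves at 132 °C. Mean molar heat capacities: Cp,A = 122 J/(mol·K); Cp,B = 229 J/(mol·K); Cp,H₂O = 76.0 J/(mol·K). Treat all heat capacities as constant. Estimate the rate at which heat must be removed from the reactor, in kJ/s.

Q_out = 21.7 kJ/s

Extent of reaction ξ = 0.566 × 166 / 2 = 46.978 mol/min
Reaction term: ξ·ΔH°_rxn = 46.978 × -55.3 = -2597.9 kJ/min
Sensible, feed 83.1→25 °C: -1176.6 kJ/min
Outlet flows (mol/min): A 72.044, B 46.978, H₂O 46.978
Sensible, products 25→132 °C: 2473.6 kJ/min
Q = ΔH = -1300.9 kJ/min = -21.682 kW
Heat removed = 21.682 kJ/s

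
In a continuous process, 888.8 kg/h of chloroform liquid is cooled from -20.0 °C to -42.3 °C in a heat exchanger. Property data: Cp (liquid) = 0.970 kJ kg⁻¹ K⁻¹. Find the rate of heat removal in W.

Q = ṁ·Cp·ΔT = 888.8 × 0.970 × (-42.3 − -20.0) = -19226 kJ/h
Converting: 19226 / 3600 s = 5.3405 kW
Cooling duty = 5340.5 W

Q_c = 5340 W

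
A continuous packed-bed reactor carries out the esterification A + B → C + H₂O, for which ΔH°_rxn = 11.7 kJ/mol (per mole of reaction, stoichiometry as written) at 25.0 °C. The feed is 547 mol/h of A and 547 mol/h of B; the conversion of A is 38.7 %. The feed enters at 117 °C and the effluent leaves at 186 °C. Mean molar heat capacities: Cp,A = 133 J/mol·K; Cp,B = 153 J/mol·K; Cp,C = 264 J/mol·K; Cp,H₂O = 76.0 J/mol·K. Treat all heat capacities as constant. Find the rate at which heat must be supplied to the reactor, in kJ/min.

Extent of reaction ξ = 0.387 × 547 = 211.69 mol/h
Reaction term: ξ·ΔH°_rxn = 211.69 × 11.7 = 2476.8 kJ/h
Sensible, feed 117→25 °C: -14393 kJ/h
Outlet flows (mol/h): A 335.31, B 335.31, C 211.69, H₂O 211.69
Sensible, products 25→186 °C: 27028 kJ/h
Q = ΔH = 15112 kJ/h = 4.1977 kW
Heat supplied = 251.86 kJ/min

Q_in = 252 kJ/min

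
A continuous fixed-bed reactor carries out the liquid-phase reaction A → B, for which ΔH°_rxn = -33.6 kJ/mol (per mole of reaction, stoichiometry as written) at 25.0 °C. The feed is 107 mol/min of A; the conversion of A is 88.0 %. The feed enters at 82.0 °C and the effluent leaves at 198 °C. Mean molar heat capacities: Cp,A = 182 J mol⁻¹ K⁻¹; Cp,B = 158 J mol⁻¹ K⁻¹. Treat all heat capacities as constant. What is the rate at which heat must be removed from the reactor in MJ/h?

Extent of reaction ξ = 0.880 × 107 = 94.16 mol/min
Reaction term: ξ·ΔH°_rxn = 94.16 × -33.6 = -3163.8 kJ/min
Sensible, feed 82.0→25 °C: -1110 kJ/min
Outlet flows (mol/min): A 12.84, B 94.16
Sensible, products 25→198 °C: 2978 kJ/min
Q = ΔH = -1295.7 kJ/min = -21.596 kW
Heat removed = 77.745 MJ/h

Q_out = 77.7 MJ/h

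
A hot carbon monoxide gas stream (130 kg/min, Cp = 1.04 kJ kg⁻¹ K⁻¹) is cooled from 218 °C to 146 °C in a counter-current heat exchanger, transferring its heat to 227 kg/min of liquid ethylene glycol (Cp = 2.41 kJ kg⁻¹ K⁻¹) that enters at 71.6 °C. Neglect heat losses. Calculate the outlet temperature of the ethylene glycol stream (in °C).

T_c,out = 89.4 °C

Heat released by hot stream: Q = 130 × 1.04 × (218 − 146) = 9734.4 kJ/min
Energy balance on cold side (adiabatic exchanger): Q = ṁ_c·Cp_c·(T_c,out − T_c,in)
T_c,out = 71.6 + 9734.4/(227 × 2.41) = 89.394 °C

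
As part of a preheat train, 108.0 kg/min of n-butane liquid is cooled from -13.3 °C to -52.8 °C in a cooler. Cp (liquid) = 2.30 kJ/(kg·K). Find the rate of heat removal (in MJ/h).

Q = ṁ·Cp·ΔT = 108.0 × 2.30 × (-52.8 − -13.3) = -9811.8 kJ/min
Converting: 9811.8 / 60 s = 163.53 kW
Cooling duty = 588.71 MJ/h

Q_c = 589 MJ/h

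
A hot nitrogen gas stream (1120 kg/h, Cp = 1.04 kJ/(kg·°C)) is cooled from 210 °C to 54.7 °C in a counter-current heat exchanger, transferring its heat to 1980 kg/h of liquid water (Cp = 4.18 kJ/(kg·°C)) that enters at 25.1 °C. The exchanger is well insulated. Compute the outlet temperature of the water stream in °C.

Heat released by hot stream: Q = 1120 × 1.04 × (210 − 54.7) = 180890 kJ/h
Energy balance on cold side (adiabatic exchanger): Q = ṁ_c·Cp_c·(T_c,out − T_c,in)
T_c,out = 25.1 + 180890/(1980 × 4.18) = 46.957 °C

T_c,out = 47.0 °C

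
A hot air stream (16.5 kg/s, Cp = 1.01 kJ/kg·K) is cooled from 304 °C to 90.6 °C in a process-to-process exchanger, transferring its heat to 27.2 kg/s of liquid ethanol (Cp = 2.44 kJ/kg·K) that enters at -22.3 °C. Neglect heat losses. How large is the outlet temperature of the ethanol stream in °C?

T_c,out = 31.3 °C

Heat released by hot stream: Q = 16.5 × 1.01 × (304 − 90.6) = 3556.3 kJ/s
Energy balance on cold side (adiabatic exchanger): Q = ṁ_c·Cp_c·(T_c,out − T_c,in)
T_c,out = -22.3 + 3556.3/(27.2 × 2.44) = 31.285 °C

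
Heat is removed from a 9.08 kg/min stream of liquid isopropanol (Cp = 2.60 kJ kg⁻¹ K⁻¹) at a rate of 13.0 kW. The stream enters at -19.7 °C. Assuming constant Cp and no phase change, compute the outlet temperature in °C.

Q = 13.0 kW = 780 kJ/min
ΔT = Q/(ṁ·Cp) = 780/(9.08×2.60) = 33.04 K
T_out = -19.7 − 33.04 = -52.74 °C

T_out = -52.7 °C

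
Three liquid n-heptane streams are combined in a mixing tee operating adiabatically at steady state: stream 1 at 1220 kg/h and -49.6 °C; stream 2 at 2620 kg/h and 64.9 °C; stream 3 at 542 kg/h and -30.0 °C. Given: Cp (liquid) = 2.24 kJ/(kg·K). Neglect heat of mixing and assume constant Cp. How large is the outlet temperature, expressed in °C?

Adiabatic, steady state ⇒ Σ ṁᵢCp,ᵢ(T_out − Tᵢ) = 0
T_out = Σ ṁᵢCp,ᵢTᵢ / Σ ṁᵢCp,ᵢ
      = 208920 / 9815.7 = 21.284 °C

T_out = 21.3 °C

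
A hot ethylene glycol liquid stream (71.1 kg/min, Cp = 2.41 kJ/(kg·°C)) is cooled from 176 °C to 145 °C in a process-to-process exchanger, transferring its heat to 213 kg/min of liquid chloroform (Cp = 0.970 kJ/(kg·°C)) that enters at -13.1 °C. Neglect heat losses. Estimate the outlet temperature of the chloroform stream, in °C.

T_c,out = 12.6 °C

Heat released by hot stream: Q = 71.1 × 2.41 × (176 − 145) = 5311.9 kJ/min
Energy balance on cold side (adiabatic exchanger): Q = ṁ_c·Cp_c·(T_c,out − T_c,in)
T_c,out = -13.1 + 5311.9/(213 × 0.970) = 12.61 °C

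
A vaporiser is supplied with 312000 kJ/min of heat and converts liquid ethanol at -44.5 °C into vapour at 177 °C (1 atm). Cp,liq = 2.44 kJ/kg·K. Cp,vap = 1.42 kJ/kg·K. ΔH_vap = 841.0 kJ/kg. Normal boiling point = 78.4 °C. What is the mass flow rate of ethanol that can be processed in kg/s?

Δh = 2.44×(78.4−-44.5) + 841.0 + 1.42×(177−78.4) = 1280.9 kJ/kg
Q = 312000 kJ/min = 5200 kJ/s = 5200 kJ/s
ṁ = Q/Δh = 5200 / 1280.9 = 4.0597 kg/s

ṁ = 4.06 kg/s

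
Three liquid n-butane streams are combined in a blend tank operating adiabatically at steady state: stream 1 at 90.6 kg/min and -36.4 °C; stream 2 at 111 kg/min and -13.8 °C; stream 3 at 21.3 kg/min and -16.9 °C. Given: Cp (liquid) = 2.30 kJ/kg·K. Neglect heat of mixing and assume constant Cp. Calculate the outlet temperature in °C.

T_out = -23.3 °C

Energy balance with Q = 0: Σ ṁᵢCp,ᵢ(T_out − Tᵢ) = 0
Σ ṁᵢCp,ᵢTᵢ = 90.6×2.30×-36.4 + 111×2.30×-13.8 + 21.3×2.30×-16.9 = -11936
Σ ṁᵢCp,ᵢ = 90.6×2.30 + 111×2.30 + 21.3×2.30 = 512.67
T_out = -11936 / 512.67 = -23.282 °C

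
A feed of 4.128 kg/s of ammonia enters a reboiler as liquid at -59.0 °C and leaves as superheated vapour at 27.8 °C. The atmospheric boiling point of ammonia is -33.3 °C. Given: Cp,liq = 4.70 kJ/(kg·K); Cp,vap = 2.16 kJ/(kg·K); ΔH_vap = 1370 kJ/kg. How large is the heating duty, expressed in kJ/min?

Q = 402000 kJ/min

liquid -59.0→-33.3 °C: 120.79 kJ/kg
vaporisation at -33.3 °C: 1370 kJ/kg
vapour -33.3→27.8 °C: 131.98 kJ/kg
Δh = 120.79 + 1370 + 131.98 = 1622.8 kJ/kg
Q = ṁ·Δh = 4.128 kg/s × 1622.8 kJ/kg = 6698.8 kJ/s
|Q| = 6698.8 kW = 401930 kJ/min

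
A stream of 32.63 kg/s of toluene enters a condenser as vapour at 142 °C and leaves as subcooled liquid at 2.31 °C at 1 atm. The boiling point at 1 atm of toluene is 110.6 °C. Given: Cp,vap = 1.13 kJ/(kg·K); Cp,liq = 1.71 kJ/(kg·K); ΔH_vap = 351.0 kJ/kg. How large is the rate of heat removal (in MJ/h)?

vapour 142→110.6 °C: -35.482 kJ/kg
condensation at 110.6 °C: -351 kJ/kg
liquid 110.6→2.31 °C: -185.18 kJ/kg
Δh = -35.482 + -351 + -185.18 = -571.66 kJ/kg
Q = ṁ·Δh = 32.63 kg/s × -571.66 kJ/kg = -18653 kJ/s
|Q| = 18653 kW = 67152 MJ/h

Q_c = 67200 MJ/h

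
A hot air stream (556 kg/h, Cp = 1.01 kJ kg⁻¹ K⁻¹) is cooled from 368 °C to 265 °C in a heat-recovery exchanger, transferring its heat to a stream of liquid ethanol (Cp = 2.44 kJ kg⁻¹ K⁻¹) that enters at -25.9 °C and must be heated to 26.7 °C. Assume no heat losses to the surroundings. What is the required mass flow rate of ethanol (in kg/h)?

ṁ_c = 451 kg/h

Heat released by hot stream: Q = 556 × 1.01 × (368 − 265) = 57841 kJ/h
Energy balance on cold side (adiabatic exchanger): Q = ṁ_c·Cp_c·(T_c,out − T_c,in)
ṁ_c = 57841 / [2.44 × (26.7 − -25.9)] = 450.67 kg/h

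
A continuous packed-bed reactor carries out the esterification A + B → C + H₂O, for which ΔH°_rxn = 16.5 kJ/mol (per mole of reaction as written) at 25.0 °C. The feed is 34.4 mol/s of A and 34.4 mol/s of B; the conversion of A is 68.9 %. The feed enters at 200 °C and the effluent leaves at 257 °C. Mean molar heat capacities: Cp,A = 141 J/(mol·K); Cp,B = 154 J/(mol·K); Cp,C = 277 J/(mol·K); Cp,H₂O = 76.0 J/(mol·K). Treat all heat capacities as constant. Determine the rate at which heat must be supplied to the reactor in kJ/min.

Q_in = 77300 kJ/min

Extent of reaction ξ = 0.689 × 34.4 = 23.702 mol/s
Reaction term: ξ·ΔH°_rxn = 23.702 × 16.5 = 391.08 kJ/s
Sensible, feed 200→25 °C: -1775.9 kJ/s
Outlet flows (mol/s): A 10.698, B 10.698, C 23.702, H₂O 23.702
Sensible, products 25→257 °C: 2673.3 kJ/s
Q = ΔH = 1288.4 kJ/s = 1288.4 kW
Heat supplied = 77306 kJ/min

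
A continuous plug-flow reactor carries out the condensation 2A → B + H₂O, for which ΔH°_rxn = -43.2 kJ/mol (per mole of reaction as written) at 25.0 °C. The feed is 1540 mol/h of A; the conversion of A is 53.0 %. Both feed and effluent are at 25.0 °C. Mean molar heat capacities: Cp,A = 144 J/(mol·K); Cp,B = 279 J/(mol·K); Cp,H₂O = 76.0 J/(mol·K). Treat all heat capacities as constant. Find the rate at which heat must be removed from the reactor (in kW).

Q_out = 4.90 kW

Extent of reaction ξ = 0.530 × 1540 / 2 = 408.1 mol/h
Reaction term: ξ·ΔH°_rxn = 408.1 × -43.2 = -17630 kJ/h
Q = ΔH = -17630 kJ/h = -4.8972 kW
Heat removed = 4.8972 kW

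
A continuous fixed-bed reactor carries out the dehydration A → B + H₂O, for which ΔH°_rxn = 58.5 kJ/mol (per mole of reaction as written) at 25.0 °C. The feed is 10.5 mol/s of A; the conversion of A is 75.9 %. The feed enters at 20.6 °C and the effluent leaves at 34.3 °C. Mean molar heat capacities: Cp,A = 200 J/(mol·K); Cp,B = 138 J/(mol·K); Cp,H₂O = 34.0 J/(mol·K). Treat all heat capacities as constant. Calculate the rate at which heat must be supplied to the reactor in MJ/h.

Q_in = 1770 MJ/h

Extent of reaction ξ = 0.759 × 10.5 = 7.9695 mol/s
Reaction term: ξ·ΔH°_rxn = 7.9695 × 58.5 = 466.22 kJ/s
Sensible, feed 20.6→25 °C: 9.24 kJ/s
Outlet flows (mol/s): A 2.5305, B 7.9695, H₂O 7.9695
Sensible, products 25→34.3 °C: 17.455 kJ/s
Q = ΔH = 492.91 kJ/s = 492.91 kW
Heat supplied = 1774.5 MJ/h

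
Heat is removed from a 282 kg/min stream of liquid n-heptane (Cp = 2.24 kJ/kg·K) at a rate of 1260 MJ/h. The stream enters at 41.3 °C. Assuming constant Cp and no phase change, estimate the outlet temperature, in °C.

Q = 1260 MJ/h = 21000 kJ/min
ΔT = Q/(ṁ·Cp) = 21000/(282×2.24) = 33.245 K
T_out = 41.3 − 33.245 = 8.0553 °C

T_out = 8.06 °C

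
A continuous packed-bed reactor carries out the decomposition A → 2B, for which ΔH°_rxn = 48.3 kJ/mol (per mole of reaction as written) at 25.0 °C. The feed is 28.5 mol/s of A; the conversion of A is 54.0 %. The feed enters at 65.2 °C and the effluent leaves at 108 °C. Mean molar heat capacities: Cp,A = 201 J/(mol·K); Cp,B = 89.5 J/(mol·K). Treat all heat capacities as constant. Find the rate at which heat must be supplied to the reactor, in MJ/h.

Extent of reaction ξ = 0.540 × 28.5 = 15.39 mol/s
Reaction term: ξ·ΔH°_rxn = 15.39 × 48.3 = 743.34 kJ/s
Sensible, feed 65.2→25 °C: -230.29 kJ/s
Outlet flows (mol/s): A 13.11, B 30.78
Sensible, products 25→108 °C: 447.36 kJ/s
Q = ΔH = 960.41 kJ/s = 960.41 kW
Heat supplied = 3457.5 MJ/h

Q_in = 3460 MJ/h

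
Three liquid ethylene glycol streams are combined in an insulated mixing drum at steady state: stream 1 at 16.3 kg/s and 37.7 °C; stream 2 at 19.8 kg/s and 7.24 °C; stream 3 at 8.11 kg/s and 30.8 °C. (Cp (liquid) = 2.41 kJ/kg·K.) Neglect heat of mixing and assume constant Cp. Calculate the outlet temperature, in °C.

No heat crosses the boundary, so H_out = H_in.
Σ ṁᵢCp,ᵢTᵢ = 16.3×2.41×37.7 + 19.8×2.41×7.24 + 8.11×2.41×30.8 = 2428.4
Σ ṁᵢCp,ᵢ = 16.3×2.41 + 19.8×2.41 + 8.11×2.41 = 106.55
T_out = 2428.4 / 106.55 = 22.792 °C

T_out = 22.8 °C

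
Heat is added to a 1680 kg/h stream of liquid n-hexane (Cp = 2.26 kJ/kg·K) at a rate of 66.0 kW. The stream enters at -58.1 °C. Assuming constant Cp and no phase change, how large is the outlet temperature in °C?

Q = 66.0 kW = 237600 kJ/h
ΔT = Q/(ṁ·Cp) = 237600/(1680×2.26) = 62.579 K
T_out = -58.1 + 62.579 = 4.479 °C

T_out = 4.48 °C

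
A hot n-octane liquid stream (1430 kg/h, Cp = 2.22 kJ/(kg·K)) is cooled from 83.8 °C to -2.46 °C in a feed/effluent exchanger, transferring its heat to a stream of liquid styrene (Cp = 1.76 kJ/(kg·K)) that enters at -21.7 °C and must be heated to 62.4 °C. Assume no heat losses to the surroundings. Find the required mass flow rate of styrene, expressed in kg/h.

Heat released by hot stream: Q = 1430 × 2.22 × (83.8 − -2.46) = 273840 kJ/h
Energy balance on cold side (adiabatic exchanger): Q = ṁ_c·Cp_c·(T_c,out − T_c,in)
ṁ_c = 273840 / [1.76 × (62.4 − -21.7)] = 1850.1 kg/h

ṁ_c = 1850 kg/h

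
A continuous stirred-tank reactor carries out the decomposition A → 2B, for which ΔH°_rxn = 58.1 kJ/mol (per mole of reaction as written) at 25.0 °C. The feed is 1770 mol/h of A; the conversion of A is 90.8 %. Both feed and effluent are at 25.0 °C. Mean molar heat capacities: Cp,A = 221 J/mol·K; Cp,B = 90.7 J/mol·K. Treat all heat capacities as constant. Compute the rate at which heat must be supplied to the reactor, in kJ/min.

Q_in = 1560 kJ/min

Extent of reaction ξ = 0.908 × 1770 = 1607.2 mol/h
Reaction term: ξ·ΔH°_rxn = 1607.2 × 58.1 = 93376 kJ/h
Q = ΔH = 93376 kJ/h = 25.938 kW
Heat supplied = 1556.3 kJ/min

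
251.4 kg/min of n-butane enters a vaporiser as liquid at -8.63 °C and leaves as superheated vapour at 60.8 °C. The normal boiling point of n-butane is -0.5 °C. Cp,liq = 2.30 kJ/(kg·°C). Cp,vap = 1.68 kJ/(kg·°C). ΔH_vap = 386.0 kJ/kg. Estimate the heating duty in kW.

liquid -8.63→-0.5 °C: 18.699 kJ/kg
vaporisation at -0.5 °C: 386 kJ/kg
vapour -0.5→60.8 °C: 102.98 kJ/kg
Δh = 18.699 + 386 + 102.98 = 507.68 kJ/kg
Q = ṁ·Δh = 251.4 kg/min × 507.68 kJ/kg = 127630 kJ/min
|Q| = 2127.2 kW

Q = 2130 kW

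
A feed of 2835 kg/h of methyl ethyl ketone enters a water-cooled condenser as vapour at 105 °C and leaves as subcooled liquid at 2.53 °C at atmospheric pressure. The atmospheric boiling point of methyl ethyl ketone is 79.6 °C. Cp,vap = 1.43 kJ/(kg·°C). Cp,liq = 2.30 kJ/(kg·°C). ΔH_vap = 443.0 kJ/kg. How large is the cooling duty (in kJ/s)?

Q_c = 517 kJ/s

vapour 105→79.6 °C: -36.322 kJ/kg
condensation at 79.6 °C: -443 kJ/kg
liquid 79.6→2.53 °C: -177.26 kJ/kg
Δh = -36.322 + -443 + -177.26 = -656.58 kJ/kg
Q = ṁ·Δh = 2835 kg/h × -656.58 kJ/kg = -1.8614e+06 kJ/h
|Q| = 517.06 kW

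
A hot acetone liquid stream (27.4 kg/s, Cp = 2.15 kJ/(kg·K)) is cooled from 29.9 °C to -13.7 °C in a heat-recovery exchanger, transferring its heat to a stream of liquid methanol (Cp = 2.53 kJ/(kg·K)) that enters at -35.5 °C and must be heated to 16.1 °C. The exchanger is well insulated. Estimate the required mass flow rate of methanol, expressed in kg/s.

Heat released by hot stream: Q = 27.4 × 2.15 × (29.9 − -13.7) = 2568.5 kJ/s
Energy balance on cold side (adiabatic exchanger): Q = ṁ_c·Cp_c·(T_c,out − T_c,in)
ṁ_c = 2568.5 / [2.53 × (16.1 − -35.5)] = 19.675 kg/s

ṁ_c = 19.7 kg/s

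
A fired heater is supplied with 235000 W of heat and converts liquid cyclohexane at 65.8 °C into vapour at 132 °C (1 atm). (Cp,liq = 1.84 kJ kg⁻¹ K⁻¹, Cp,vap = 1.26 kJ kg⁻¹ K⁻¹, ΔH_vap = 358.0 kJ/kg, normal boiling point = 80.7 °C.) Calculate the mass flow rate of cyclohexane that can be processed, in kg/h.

ṁ = 1880 kg/h

Δh = 1.84×(80.7−65.8) + 358.0 + 1.26×(132−80.7) = 450.05 kJ/kg
Q = 235000 W = 235 kJ/s = 846000 kJ/h
ṁ = Q/Δh = 846000 / 450.05 = 1879.8 kg/h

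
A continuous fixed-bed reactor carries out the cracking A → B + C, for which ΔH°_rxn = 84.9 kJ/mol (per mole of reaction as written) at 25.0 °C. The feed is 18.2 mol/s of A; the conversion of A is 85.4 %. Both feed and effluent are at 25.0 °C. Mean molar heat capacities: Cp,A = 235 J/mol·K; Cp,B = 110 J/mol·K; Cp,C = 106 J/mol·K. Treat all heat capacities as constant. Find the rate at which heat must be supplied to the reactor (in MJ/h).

Q_in = 4750 MJ/h

Extent of reaction ξ = 0.854 × 18.2 = 15.543 mol/s
Reaction term: ξ·ΔH°_rxn = 15.543 × 84.9 = 1319.6 kJ/s
Q = ΔH = 1319.6 kJ/s = 1319.6 kW
Heat supplied = 4750.5 MJ/h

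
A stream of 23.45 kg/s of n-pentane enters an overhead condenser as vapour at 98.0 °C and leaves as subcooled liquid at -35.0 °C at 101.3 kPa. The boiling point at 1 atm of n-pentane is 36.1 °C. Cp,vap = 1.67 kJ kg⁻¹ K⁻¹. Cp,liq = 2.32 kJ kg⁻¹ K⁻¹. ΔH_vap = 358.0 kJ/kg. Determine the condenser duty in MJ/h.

Q_c = 52900 MJ/h

vapour 98.0→36.1 °C: -103.37 kJ/kg
condensation at 36.1 °C: -358 kJ/kg
liquid 36.1→-35.0 °C: -164.95 kJ/kg
Δh = -103.37 + -358 + -164.95 = -626.32 kJ/kg
Q = ṁ·Δh = 23.45 kg/s × -626.32 kJ/kg = -14687 kJ/s
|Q| = 14687 kW = 52874 MJ/h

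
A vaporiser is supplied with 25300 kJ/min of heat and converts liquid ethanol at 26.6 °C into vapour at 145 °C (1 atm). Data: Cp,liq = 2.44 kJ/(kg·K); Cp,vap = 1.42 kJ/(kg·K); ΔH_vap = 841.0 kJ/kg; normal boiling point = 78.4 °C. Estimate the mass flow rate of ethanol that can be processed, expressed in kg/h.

Δh = 2.44×(78.4−26.6) + 841.0 + 1.42×(145−78.4) = 1062 kJ/kg
Q = 25300 kJ/min = 421.67 kJ/s = 1.518e+06 kJ/h
ṁ = Q/Δh = 1.518e+06 / 1062 = 1429.4 kg/h

ṁ = 1430 kg/h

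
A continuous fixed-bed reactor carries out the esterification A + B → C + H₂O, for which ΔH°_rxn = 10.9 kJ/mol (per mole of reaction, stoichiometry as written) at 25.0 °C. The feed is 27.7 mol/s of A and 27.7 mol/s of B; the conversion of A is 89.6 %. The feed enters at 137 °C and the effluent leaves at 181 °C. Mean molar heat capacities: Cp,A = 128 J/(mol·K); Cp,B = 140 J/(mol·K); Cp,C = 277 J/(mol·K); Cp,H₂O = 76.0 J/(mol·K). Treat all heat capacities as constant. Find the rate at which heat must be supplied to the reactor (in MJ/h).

Extent of reaction ξ = 0.896 × 27.7 = 24.819 mol/s
Reaction term: ξ·ΔH°_rxn = 24.819 × 10.9 = 270.53 kJ/s
Sensible, feed 137→25 °C: -831.44 kJ/s
Outlet flows (mol/s): A 2.8808, B 2.8808, C 24.819, H₂O 24.819
Sensible, products 25→181 °C: 1487.2 kJ/s
Q = ΔH = 926.27 kJ/s = 926.27 kW
Heat supplied = 3334.6 MJ/h

Q_in = 3330 MJ/h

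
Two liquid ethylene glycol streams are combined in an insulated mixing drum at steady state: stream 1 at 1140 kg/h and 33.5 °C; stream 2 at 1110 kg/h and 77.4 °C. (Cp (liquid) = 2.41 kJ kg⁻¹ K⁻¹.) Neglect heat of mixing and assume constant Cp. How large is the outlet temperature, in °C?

Adiabatic, steady state ⇒ Σ ṁᵢCp,ᵢ(T_out − Tᵢ) = 0
Σ ṁᵢCp,ᵢTᵢ = 1140×2.41×33.5 + 1110×2.41×77.4 = 299090
Σ ṁᵢCp,ᵢ = 1140×2.41 + 1110×2.41 = 5422.5
T_out = 299090 / 5422.5 = 55.157 °C

T_out = 55.2 °C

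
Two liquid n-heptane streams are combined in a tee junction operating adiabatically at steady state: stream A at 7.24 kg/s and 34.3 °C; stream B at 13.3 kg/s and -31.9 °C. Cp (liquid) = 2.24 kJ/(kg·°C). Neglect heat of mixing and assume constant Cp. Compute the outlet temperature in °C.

No heat crosses the boundary, so H_out = H_in.
Σ ṁᵢCp,ᵢTᵢ = 7.24×2.24×34.3 + 13.3×2.24×-31.9 = -394.1
Σ ṁᵢCp,ᵢ = 7.24×2.24 + 13.3×2.24 = 46.01
T_out = -394.1 / 46.01 = -8.5656 °C

T_out = -8.57 °C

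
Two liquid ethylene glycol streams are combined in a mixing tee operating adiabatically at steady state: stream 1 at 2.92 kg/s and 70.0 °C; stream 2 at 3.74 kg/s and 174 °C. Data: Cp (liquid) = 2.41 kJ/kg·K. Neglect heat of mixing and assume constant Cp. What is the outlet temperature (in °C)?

T_out = 128 °C

Adiabatic, steady state ⇒ Σ ṁᵢCp,ᵢ(T_out − Tᵢ) = 0
Σ ṁᵢCp,ᵢTᵢ = 2.92×2.41×70.0 + 3.74×2.41×174 = 2060.9
Σ ṁᵢCp,ᵢ = 2.92×2.41 + 3.74×2.41 = 16.051
T_out = 2060.9 / 16.051 = 128.4 °C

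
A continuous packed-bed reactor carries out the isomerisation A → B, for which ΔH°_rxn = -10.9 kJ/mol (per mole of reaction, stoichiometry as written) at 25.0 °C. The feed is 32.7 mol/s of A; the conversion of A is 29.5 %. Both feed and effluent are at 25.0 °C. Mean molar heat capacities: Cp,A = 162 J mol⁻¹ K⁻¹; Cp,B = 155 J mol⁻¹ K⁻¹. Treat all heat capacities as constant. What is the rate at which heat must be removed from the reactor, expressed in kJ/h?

Extent of reaction ξ = 0.295 × 32.7 = 9.6465 mol/s
Reaction term: ξ·ΔH°_rxn = 9.6465 × -10.9 = -105.15 kJ/s
Q = ΔH = -105.15 kJ/s = -105.15 kW
Heat removed = 378530 kJ/h

Q_out = 379000 kJ/h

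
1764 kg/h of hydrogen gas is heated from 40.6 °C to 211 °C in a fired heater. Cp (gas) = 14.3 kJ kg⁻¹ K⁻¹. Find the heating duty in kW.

Q = ṁ·Cp·ΔT = 1764 × 14.3 × (211 − 40.6) = 4.2984e+06 kJ/h
Converting: 4.2984e+06 / 3600 s = 1194 kW

Q = 1190 kW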